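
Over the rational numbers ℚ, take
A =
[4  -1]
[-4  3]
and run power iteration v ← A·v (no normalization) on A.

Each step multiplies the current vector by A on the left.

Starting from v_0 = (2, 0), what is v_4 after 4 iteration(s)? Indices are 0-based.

v_0 = (2, 0).
v_1 = A·v_0 = (8, -8).
v_2 = A·v_1 = (40, -56).
v_3 = A·v_2 = (216, -328).
v_4 = A·v_3 = (1192, -1848).

v_4 = (1192, -1848)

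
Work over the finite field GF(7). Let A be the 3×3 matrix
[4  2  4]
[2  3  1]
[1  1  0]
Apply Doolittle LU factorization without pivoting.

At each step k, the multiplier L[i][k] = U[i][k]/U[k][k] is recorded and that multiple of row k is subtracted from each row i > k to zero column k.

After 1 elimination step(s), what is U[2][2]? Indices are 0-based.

k=0: U[0][0]=4
  eliminate (1,0): mult=4, new row 1: (0, 2, 6); set L[1][0]=4
  eliminate (2,0): mult=2, new row 2: (0, 4, 6); set L[2][0]=2

U[2][2] = 6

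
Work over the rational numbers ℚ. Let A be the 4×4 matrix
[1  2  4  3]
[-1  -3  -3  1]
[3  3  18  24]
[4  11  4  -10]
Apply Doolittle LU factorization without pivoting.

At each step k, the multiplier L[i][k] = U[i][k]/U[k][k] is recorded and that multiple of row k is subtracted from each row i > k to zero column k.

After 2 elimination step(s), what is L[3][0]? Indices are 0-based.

L[3][0] = 4

Step 1: pivot at (0,0) is 1.
  row1 ← row1 − (-1)·row0  ⇒  L[1][0]=-1, U row1=(0, -1, 1, 4)
  row2 ← row2 − (3)·row0  ⇒  L[2][0]=3, U row2=(0, -3, 6, 15)
  row3 ← row3 − (4)·row0  ⇒  L[3][0]=4, U row3=(0, 3, -12, -22)
Step 2: pivot at (1,1) is -1.
  row2 ← row2 − (3)·row1  ⇒  L[2][1]=3, U row2=(0, 0, 3, 3)
  row3 ← row3 − (-3)·row1  ⇒  L[3][1]=-3, U row3=(0, 0, -9, -10)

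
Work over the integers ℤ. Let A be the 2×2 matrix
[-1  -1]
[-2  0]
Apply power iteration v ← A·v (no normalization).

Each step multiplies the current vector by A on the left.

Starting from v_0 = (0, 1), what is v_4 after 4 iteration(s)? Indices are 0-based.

v_0 = (0, 1).
v_1 = A·v_0 = (-1, 0).
v_2 = A·v_1 = (1, 2).
v_3 = A·v_2 = (-3, -2).
v_4 = A·v_3 = (5, 6).

v_4 = (5, 6)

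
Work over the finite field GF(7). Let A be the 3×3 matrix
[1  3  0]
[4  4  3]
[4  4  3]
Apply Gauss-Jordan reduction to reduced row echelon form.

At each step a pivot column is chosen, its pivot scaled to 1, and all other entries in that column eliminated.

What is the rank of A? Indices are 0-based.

rank = 2

[1] R0 /= 1  ⇒  (1, 3, 0)
     R1 -= 4·R0  ⇒  (0, 6, 3)
     R2 -= 4·R0  ⇒  (0, 6, 3)
[2] R1 /= 6  ⇒  (0, 1, 4)
     R0 -= 3·R1  ⇒  (1, 0, 2)
     R2 -= 6·R1  ⇒  (0, 0, 0)
column 2 empty below row 2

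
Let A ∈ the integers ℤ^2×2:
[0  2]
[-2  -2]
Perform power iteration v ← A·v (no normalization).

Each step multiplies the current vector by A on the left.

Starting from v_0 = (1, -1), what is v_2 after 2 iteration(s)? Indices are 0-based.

v_0 = (1, -1).
v_1 = A·v_0 = (-2, 0).
v_2 = A·v_1 = (0, 4).

v_2 = (0, 4)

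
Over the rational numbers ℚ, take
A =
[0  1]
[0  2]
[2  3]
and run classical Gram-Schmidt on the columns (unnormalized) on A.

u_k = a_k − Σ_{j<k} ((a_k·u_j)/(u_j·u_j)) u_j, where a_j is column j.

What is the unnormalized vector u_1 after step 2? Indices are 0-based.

u_1 = (1, 2, 0)

Step 1: u_0 = a_0 = (0, 0, 2).
Step 2: u_1 = a_1 − (3/2)·u_0 = (1, 2, 0).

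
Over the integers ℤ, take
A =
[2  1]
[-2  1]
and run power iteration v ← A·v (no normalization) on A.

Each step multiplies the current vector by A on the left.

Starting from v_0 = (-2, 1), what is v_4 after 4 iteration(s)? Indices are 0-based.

v_0 = (-2, 1).
v_1 = A·v_0 = (-3, 5).
v_2 = A·v_1 = (-1, 11).
v_3 = A·v_2 = (9, 13).
v_4 = A·v_3 = (31, -5).

v_4 = (31, -5)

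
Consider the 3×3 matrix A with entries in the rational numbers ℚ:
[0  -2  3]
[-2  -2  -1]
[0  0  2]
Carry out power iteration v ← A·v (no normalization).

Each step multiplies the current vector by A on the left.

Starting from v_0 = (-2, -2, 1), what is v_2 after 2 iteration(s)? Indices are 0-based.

v_2 = (-8, -30, 4)

v_0 = (-2, -2, 1).
v_1 = A·v_0 = (7, 7, 2).
v_2 = A·v_1 = (-8, -30, 4).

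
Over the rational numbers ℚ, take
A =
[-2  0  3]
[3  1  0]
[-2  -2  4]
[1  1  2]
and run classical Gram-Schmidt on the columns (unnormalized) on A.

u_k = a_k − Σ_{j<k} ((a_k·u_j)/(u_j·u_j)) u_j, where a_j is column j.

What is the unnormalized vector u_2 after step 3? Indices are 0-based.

Step 1: u_0 = a_0 = (-2, 3, -2, 1).
Step 2: u_1 = a_1 − (4/9)·u_0 = (8/9, -1/3, -10/9, 5/9).
Step 3: u_2 = a_2 − (-2/3)·u_0 − (-3/11)·u_1 = (21/11, 21/11, 26/11, 31/11).

u_2 = (21/11, 21/11, 26/11, 31/11)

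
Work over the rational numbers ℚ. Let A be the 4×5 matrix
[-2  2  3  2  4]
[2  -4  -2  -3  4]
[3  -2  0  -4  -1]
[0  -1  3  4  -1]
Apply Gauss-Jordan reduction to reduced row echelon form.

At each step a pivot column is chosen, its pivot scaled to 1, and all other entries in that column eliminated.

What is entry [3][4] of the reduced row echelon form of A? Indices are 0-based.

pivot(0,0)=-2: scale R0 → (1, -1, -3/2, -1, -2)
  clear (1,0): R1 −= (2)R0 → (0, -2, 1, -1, 8)
  clear (2,0): R2 −= (3)R0 → (0, 1, 9/2, -1, 5)
pivot(1,1)=-2: scale R1 → (0, 1, -1/2, 1/2, -4)
  clear (0,1): R0 −= (-1)R1 → (1, 0, -2, -1/2, -6)
  clear (2,1): R2 −= (1)R1 → (0, 0, 5, -3/2, 9)
  clear (3,1): R3 −= (-1)R1 → (0, 0, 5/2, 9/2, -5)
pivot(2,2)=5: scale R2 → (0, 0, 1, -3/10, 9/5)
  clear (0,2): R0 −= (-2)R2 → (1, 0, 0, -11/10, -12/5)
  clear (1,2): R1 −= (-1/2)R2 → (0, 1, 0, 7/20, -31/10)
  clear (3,2): R3 −= (5/2)R2 → (0, 0, 0, 21/4, -19/2)
pivot(3,3)=21/4: scale R3 → (0, 0, 0, 1, -38/21)
  clear (0,3): R0 −= (-11/10)R3 → (1, 0, 0, 0, -461/105)
  clear (1,3): R1 −= (7/20)R3 → (0, 1, 0, 0, -37/15)
  clear (2,3): R2 −= (-3/10)R3 → (0, 0, 1, 0, 44/35)

M[3][4] = -38/21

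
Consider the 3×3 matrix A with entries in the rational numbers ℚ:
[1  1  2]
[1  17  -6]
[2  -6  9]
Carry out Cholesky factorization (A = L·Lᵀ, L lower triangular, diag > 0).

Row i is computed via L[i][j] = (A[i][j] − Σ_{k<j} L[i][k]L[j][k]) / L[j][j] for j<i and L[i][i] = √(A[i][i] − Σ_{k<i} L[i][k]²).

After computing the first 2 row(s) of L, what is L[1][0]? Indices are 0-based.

L[1][0] = 1

Step 1: L[0][0] = √(1) = 1.
  L[1][0] = (1) / L[0][0] = 1.
Step 2: L[1][1] = √(16) = 4.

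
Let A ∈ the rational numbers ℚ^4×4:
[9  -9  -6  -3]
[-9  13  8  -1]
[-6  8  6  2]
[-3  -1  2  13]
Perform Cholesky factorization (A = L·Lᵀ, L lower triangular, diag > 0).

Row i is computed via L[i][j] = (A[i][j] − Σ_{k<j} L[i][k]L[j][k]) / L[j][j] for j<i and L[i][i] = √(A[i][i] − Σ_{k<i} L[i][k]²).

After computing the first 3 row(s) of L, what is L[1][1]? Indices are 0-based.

L[1][1] = 2

Step 1: L[0][0] = √(9) = 3.
  L[1][0] = (-9) / L[0][0] = -3.
Step 2: L[1][1] = √(4) = 2.
  L[2][0] = (-6) / L[0][0] = -2.
  L[2][1] = (2) / L[1][1] = 1.
Step 3: L[2][2] = √(1) = 1.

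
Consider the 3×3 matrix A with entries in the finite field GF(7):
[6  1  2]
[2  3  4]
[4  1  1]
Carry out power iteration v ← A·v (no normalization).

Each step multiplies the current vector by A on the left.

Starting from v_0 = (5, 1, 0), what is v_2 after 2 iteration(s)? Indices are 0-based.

v_0 = (5, 1, 0).
v_1 = A·v_0 = (3, 6, 0).
v_2 = A·v_1 = (3, 3, 4).

v_2 = (3, 3, 4)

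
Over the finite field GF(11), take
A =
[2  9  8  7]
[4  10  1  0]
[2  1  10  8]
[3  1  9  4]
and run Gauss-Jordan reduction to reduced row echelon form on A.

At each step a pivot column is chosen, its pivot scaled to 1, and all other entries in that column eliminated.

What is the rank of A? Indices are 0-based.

rank = 4

step 1: normalize row 0 (÷2) = (1, 10, 4, 9)
  row 1: subtract 4×row0 = (0, 3, 7, 8)
  row 2: subtract 2×row0 = (0, 3, 2, 1)
  row 3: subtract 3×row0 = (0, 4, 8, 10)
step 2: normalize row 1 (÷3) = (0, 1, 6, 10)
  row 0: subtract 10×row1 = (1, 0, 10, 8)
  row 2: subtract 3×row1 = (0, 0, 6, 4)
  row 3: subtract 4×row1 = (0, 0, 6, 3)
step 3: normalize row 2 (÷6) = (0, 0, 1, 8)
  row 0: subtract 10×row2 = (1, 0, 0, 5)
  row 1: subtract 6×row2 = (0, 1, 0, 6)
  row 3: subtract 6×row2 = (0, 0, 0, 10)
step 4: normalize row 3 (÷10) = (0, 0, 0, 1)
  row 0: subtract 5×row3 = (1, 0, 0, 0)
  row 1: subtract 6×row3 = (0, 1, 0, 0)
  row 2: subtract 8×row3 = (0, 0, 1, 0)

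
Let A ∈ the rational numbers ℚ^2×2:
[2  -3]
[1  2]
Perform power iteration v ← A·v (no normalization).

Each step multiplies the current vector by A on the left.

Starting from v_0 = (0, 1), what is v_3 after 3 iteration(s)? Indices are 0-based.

v_3 = (-27, -10)

v_0 = (0, 1).
v_1 = A·v_0 = (-3, 2).
v_2 = A·v_1 = (-12, 1).
v_3 = A·v_2 = (-27, -10).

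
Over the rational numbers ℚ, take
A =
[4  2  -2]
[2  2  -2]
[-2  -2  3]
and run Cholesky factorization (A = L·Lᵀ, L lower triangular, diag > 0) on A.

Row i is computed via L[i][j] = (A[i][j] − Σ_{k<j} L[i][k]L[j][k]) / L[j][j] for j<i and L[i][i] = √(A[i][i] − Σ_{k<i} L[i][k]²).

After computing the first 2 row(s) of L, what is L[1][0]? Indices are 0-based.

L[1][0] = 1

Step 1: L[0][0] = √(4) = 2.
  L[1][0] = (2) / L[0][0] = 1.
Step 2: L[1][1] = √(1) = 1.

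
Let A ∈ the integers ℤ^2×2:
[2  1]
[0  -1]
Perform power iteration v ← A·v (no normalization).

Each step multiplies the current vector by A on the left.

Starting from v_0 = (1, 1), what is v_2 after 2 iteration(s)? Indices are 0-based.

v_0 = (1, 1).
v_1 = A·v_0 = (3, -1).
v_2 = A·v_1 = (5, 1).

v_2 = (5, 1)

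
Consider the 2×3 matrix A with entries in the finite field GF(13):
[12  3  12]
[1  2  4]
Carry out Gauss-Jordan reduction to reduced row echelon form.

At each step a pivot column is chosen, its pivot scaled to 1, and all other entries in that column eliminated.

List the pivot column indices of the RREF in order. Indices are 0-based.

pivot(0,0)=12: scale R0 → (1, 10, 1)
  clear (1,0): R1 −= (1)R0 → (0, 5, 3)
pivot(1,1)=5: scale R1 → (0, 1, 11)
  clear (0,1): R0 −= (10)R1 → (1, 0, 8)

pivot columns: 0, 1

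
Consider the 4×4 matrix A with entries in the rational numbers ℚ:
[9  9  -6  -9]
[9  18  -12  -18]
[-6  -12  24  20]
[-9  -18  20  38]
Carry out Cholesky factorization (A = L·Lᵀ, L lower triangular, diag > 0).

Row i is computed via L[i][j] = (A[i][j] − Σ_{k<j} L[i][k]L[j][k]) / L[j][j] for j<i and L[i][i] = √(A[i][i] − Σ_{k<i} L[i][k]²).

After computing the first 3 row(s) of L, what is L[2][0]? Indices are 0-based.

L[2][0] = -2

Step 1: L[0][0] = √(9) = 3.
  L[1][0] = (9) / L[0][0] = 3.
Step 2: L[1][1] = √(9) = 3.
  L[2][0] = (-6) / L[0][0] = -2.
  L[2][1] = (-6) / L[1][1] = -2.
Step 3: L[2][2] = √(16) = 4.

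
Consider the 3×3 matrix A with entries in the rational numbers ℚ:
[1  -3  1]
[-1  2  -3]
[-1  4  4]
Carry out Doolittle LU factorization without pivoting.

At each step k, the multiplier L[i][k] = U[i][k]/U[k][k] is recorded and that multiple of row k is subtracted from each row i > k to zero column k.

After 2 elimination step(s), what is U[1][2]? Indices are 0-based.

U[1][2] = -2

k=0: U[0][0]=1
  eliminate (1,0): mult=-1, new row 1: (0, -1, -2); set L[1][0]=-1
  eliminate (2,0): mult=-1, new row 2: (0, 1, 5); set L[2][0]=-1
k=1: U[1][1]=-1
  eliminate (2,1): mult=-1, new row 2: (0, 0, 3); set L[2][1]=-1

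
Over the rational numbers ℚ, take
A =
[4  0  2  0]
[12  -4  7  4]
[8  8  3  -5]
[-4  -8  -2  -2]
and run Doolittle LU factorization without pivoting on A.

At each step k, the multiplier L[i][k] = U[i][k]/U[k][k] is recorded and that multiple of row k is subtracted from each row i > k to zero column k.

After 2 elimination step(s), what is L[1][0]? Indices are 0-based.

L[1][0] = 3

[col 0] pivot 4
  R1 -= 3*R0 → (0, -4, 1, 4)  (L[1][0] := 3)
  R2 -= 2*R0 → (0, 8, -1, -5)  (L[2][0] := 2)
  R3 -= -1*R0 → (0, -8, 0, -2)  (L[3][0] := -1)
[col 1] pivot -4
  R2 -= -2*R1 → (0, 0, 1, 3)  (L[2][1] := -2)
  R3 -= 2*R1 → (0, 0, -2, -10)  (L[3][1] := 2)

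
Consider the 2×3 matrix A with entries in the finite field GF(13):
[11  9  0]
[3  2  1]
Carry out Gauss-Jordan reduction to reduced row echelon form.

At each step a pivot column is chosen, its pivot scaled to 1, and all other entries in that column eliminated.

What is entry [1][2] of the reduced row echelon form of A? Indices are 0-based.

pivot(0,0)=11: scale R0 → (1, 2, 0)
  clear (1,0): R1 −= (3)R0 → (0, 9, 1)
pivot(1,1)=9: scale R1 → (0, 1, 3)
  clear (0,1): R0 −= (2)R1 → (1, 0, 7)

M[1][2] = 3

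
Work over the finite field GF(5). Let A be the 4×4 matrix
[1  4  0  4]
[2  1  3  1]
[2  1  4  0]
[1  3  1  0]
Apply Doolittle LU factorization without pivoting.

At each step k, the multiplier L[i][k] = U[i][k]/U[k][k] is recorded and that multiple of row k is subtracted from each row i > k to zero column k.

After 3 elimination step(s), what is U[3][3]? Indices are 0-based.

U[3][3] = 4

[col 0] pivot 1
  R1 -= 2*R0 → (0, 3, 3, 3)  (L[1][0] := 2)
  R2 -= 2*R0 → (0, 3, 4, 2)  (L[2][0] := 2)
  R3 -= 1*R0 → (0, 4, 1, 1)  (L[3][0] := 1)
[col 1] pivot 3
  R2 -= 1*R1 → (0, 0, 1, 4)  (L[2][1] := 1)
  R3 -= 3*R1 → (0, 0, 2, 2)  (L[3][1] := 3)
[col 2] pivot 1
  R3 -= 2*R2 → (0, 0, 0, 4)  (L[3][2] := 2)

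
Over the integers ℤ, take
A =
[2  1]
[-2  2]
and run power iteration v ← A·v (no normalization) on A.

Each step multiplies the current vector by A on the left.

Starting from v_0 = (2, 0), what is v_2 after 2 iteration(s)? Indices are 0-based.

v_2 = (4, -16)

v_0 = (2, 0).
v_1 = A·v_0 = (4, -4).
v_2 = A·v_1 = (4, -16).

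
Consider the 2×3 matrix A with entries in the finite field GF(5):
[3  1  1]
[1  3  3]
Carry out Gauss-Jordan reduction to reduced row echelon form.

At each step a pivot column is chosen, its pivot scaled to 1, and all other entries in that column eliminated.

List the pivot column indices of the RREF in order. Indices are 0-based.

pivot columns: 0, 1

pivot(0,0)=3: scale R0 → (1, 2, 2)
  clear (1,0): R1 −= (1)R0 → (0, 1, 1)
pivot(1,1)=1: scale R1 → (0, 1, 1)
  clear (0,1): R0 −= (2)R1 → (1, 0, 0)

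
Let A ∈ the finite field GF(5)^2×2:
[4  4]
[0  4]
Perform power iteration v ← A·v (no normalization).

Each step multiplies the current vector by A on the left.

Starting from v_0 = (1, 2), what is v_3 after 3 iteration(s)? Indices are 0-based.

v_0 = (1, 2).
v_1 = A·v_0 = (2, 3).
v_2 = A·v_1 = (0, 2).
v_3 = A·v_2 = (3, 3).

v_3 = (3, 3)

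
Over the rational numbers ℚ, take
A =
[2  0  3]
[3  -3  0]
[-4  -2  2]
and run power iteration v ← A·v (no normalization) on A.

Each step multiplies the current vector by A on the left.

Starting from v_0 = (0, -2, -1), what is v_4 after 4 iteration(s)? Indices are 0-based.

v_0 = (0, -2, -1).
v_1 = A·v_0 = (-3, 6, 2).
v_2 = A·v_1 = (0, -27, 4).
v_3 = A·v_2 = (12, 81, 62).
v_4 = A·v_3 = (210, -207, -86).

v_4 = (210, -207, -86)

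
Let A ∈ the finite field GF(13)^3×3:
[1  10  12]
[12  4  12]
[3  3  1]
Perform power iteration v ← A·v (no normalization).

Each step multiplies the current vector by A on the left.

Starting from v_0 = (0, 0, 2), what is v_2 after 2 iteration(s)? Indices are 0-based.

v_0 = (0, 0, 2).
v_1 = A·v_0 = (11, 11, 2).
v_2 = A·v_1 = (2, 5, 3).

v_2 = (2, 5, 3)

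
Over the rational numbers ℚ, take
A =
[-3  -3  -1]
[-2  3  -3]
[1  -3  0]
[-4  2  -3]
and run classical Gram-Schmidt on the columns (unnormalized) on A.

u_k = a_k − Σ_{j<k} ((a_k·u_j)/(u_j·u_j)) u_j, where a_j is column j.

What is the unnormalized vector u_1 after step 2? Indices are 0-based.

u_1 = (-19/5, 37/15, -41/15, 14/15)

Step 1: u_0 = a_0 = (-3, -2, 1, -4).
Step 2: u_1 = a_1 − (-4/15)·u_0 = (-19/5, 37/15, -41/15, 14/15).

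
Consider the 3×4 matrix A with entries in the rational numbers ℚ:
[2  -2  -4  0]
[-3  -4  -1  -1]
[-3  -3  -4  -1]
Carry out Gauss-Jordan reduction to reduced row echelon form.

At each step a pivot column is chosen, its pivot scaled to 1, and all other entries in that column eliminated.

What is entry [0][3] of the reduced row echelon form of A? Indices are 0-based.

M[0][3] = 5/28

step 1: normalize row 0 (÷2) = (1, -1, -2, 0)
  row 1: subtract -3×row0 = (0, -7, -7, -1)
  row 2: subtract -3×row0 = (0, -6, -10, -1)
step 2: normalize row 1 (÷-7) = (0, 1, 1, 1/7)
  row 0: subtract -1×row1 = (1, 0, -1, 1/7)
  row 2: subtract -6×row1 = (0, 0, -4, -1/7)
step 3: normalize row 2 (÷-4) = (0, 0, 1, 1/28)
  row 0: subtract -1×row2 = (1, 0, 0, 5/28)
  row 1: subtract 1×row2 = (0, 1, 0, 3/28)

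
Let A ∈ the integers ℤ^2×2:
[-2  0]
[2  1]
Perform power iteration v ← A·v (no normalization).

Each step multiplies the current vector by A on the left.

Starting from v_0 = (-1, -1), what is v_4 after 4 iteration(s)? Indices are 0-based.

v_0 = (-1, -1).
v_1 = A·v_0 = (2, -3).
v_2 = A·v_1 = (-4, 1).
v_3 = A·v_2 = (8, -7).
v_4 = A·v_3 = (-16, 9).

v_4 = (-16, 9)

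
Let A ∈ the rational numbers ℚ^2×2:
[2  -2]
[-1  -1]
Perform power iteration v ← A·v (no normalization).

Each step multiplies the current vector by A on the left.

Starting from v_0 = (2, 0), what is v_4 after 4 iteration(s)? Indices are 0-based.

v_4 = (76, -18)

v_0 = (2, 0).
v_1 = A·v_0 = (4, -2).
v_2 = A·v_1 = (12, -2).
v_3 = A·v_2 = (28, -10).
v_4 = A·v_3 = (76, -18).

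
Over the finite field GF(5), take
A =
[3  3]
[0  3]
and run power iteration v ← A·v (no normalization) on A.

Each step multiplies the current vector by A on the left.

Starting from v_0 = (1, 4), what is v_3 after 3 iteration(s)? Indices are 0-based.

v_3 = (1, 3)

v_0 = (1, 4).
v_1 = A·v_0 = (0, 2).
v_2 = A·v_1 = (1, 1).
v_3 = A·v_2 = (1, 3).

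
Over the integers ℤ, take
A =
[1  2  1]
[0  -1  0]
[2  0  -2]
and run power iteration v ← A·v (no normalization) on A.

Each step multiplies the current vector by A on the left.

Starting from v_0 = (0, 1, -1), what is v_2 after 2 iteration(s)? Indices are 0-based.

v_0 = (0, 1, -1).
v_1 = A·v_0 = (1, -1, 2).
v_2 = A·v_1 = (1, 1, -2).

v_2 = (1, 1, -2)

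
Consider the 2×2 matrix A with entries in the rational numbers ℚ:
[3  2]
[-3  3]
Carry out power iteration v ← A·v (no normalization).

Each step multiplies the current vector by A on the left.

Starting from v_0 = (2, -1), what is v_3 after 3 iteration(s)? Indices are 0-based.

v_3 = (-96, -99)

v_0 = (2, -1).
v_1 = A·v_0 = (4, -9).
v_2 = A·v_1 = (-6, -39).
v_3 = A·v_2 = (-96, -99).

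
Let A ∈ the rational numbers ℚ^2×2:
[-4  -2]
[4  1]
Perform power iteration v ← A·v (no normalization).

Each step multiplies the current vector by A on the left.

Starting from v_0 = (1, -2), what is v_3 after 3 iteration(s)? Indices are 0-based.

v_3 = (12, -14)

v_0 = (1, -2).
v_1 = A·v_0 = (0, 2).
v_2 = A·v_1 = (-4, 2).
v_3 = A·v_2 = (12, -14).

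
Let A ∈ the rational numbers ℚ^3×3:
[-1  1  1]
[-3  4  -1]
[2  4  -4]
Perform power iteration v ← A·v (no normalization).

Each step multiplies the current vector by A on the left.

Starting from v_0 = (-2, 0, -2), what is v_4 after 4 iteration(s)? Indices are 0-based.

v_4 = (100, 72, 16)

v_0 = (-2, 0, -2).
v_1 = A·v_0 = (0, 8, 4).
v_2 = A·v_1 = (12, 28, 16).
v_3 = A·v_2 = (32, 60, 72).
v_4 = A·v_3 = (100, 72, 16).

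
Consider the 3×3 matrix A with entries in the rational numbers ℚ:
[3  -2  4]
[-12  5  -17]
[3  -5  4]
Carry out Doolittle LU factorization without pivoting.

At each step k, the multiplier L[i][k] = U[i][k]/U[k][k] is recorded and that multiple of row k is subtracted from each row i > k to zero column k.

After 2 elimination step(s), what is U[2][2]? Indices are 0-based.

Step 1: pivot at (0,0) is 3.
  row1 ← row1 − (-4)·row0  ⇒  L[1][0]=-4, U row1=(0, -3, -1)
  row2 ← row2 − (1)·row0  ⇒  L[2][0]=1, U row2=(0, -3, 0)
Step 2: pivot at (1,1) is -3.
  row2 ← row2 − (1)·row1  ⇒  L[2][1]=1, U row2=(0, 0, 1)

U[2][2] = 1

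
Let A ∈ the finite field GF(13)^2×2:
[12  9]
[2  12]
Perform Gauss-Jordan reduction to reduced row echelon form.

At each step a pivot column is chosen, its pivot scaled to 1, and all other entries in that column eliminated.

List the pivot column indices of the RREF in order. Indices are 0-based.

pivot columns: 0, 1

step 1: normalize row 0 (÷12) = (1, 4)
  row 1: subtract 2×row0 = (0, 4)
step 2: normalize row 1 (÷4) = (0, 1)
  row 0: subtract 4×row1 = (1, 0)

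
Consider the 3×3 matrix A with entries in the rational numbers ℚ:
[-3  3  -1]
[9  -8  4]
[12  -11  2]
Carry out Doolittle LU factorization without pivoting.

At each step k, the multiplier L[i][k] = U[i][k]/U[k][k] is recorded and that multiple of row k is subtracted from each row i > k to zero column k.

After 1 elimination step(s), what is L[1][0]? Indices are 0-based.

L[1][0] = -3

k=0: U[0][0]=-3
  eliminate (1,0): mult=-3, new row 1: (0, 1, 1); set L[1][0]=-3
  eliminate (2,0): mult=-4, new row 2: (0, 1, -2); set L[2][0]=-4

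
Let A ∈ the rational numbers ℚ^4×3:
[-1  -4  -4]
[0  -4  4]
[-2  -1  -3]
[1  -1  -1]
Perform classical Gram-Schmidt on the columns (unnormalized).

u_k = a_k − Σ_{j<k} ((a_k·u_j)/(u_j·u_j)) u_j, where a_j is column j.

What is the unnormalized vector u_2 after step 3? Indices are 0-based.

u_2 = (-514/179, 632/179, 14/179, -486/179)

Step 1: u_0 = a_0 = (-1, 0, -2, 1).
Step 2: u_1 = a_1 − (5/6)·u_0 = (-19/6, -4, 2/3, -11/6).
Step 3: u_2 = a_2 − (3/2)·u_0 − (-21/179)·u_1 = (-514/179, 632/179, 14/179, -486/179).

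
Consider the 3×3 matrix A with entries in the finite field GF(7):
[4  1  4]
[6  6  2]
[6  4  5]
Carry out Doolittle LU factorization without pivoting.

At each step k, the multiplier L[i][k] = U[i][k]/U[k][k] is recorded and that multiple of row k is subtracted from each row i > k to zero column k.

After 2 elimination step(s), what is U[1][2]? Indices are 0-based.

U[1][2] = 3

Step 1: pivot at (0,0) is 4.
  row1 ← row1 − (5)·row0  ⇒  L[1][0]=5, U row1=(0, 1, 3)
  row2 ← row2 − (5)·row0  ⇒  L[2][0]=5, U row2=(0, 6, 6)
Step 2: pivot at (1,1) is 1.
  row2 ← row2 − (6)·row1  ⇒  L[2][1]=6, U row2=(0, 0, 2)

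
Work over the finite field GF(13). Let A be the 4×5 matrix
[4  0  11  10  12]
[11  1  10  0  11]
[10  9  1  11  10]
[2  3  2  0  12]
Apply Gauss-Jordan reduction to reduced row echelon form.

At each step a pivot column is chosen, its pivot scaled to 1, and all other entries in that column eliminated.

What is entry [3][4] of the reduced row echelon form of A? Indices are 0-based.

[1] R0 /= 4  ⇒  (1, 0, 6, 9, 3)
     R1 -= 11·R0  ⇒  (0, 1, 9, 5, 4)
     R2 -= 10·R0  ⇒  (0, 9, 6, 12, 6)
     R3 -= 2·R0  ⇒  (0, 3, 3, 8, 6)
[2] R1 /= 1  ⇒  (0, 1, 9, 5, 4)
     R2 -= 9·R1  ⇒  (0, 0, 3, 6, 9)
     R3 -= 3·R1  ⇒  (0, 0, 2, 6, 7)
[3] R2 /= 3  ⇒  (0, 0, 1, 2, 3)
     R0 -= 6·R2  ⇒  (1, 0, 0, 10, 11)
     R1 -= 9·R2  ⇒  (0, 1, 0, 0, 3)
     R3 -= 2·R2  ⇒  (0, 0, 0, 2, 1)
[4] R3 /= 2  ⇒  (0, 0, 0, 1, 7)
     R0 -= 10·R3  ⇒  (1, 0, 0, 0, 6)
     R2 -= 2·R3  ⇒  (0, 0, 1, 0, 2)

M[3][4] = 7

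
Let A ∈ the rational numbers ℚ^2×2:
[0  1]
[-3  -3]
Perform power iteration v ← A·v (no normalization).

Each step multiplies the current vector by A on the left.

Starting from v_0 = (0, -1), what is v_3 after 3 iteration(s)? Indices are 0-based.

v_0 = (0, -1).
v_1 = A·v_0 = (-1, 3).
v_2 = A·v_1 = (3, -6).
v_3 = A·v_2 = (-6, 9).

v_3 = (-6, 9)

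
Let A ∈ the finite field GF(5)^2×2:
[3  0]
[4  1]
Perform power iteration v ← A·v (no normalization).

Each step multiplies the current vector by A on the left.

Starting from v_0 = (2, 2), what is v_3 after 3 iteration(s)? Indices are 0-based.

v_0 = (2, 2).
v_1 = A·v_0 = (1, 0).
v_2 = A·v_1 = (3, 4).
v_3 = A·v_2 = (4, 1).

v_3 = (4, 1)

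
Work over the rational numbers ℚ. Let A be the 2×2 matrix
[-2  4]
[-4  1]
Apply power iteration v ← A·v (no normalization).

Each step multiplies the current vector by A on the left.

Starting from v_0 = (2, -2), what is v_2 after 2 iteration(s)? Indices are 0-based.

v_0 = (2, -2).
v_1 = A·v_0 = (-12, -10).
v_2 = A·v_1 = (-16, 38).

v_2 = (-16, 38)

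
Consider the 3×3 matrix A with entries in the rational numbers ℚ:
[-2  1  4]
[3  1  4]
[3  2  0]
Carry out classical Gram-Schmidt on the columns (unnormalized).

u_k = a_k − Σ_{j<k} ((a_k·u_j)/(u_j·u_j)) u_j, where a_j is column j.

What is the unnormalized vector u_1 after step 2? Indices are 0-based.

u_1 = (18/11, 1/22, 23/22)

Step 1: u_0 = a_0 = (-2, 3, 3).
Step 2: u_1 = a_1 − (7/22)·u_0 = (18/11, 1/22, 23/22).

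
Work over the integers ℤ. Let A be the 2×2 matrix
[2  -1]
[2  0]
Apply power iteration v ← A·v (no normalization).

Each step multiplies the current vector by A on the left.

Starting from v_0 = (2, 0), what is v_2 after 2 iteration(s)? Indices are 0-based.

v_0 = (2, 0).
v_1 = A·v_0 = (4, 4).
v_2 = A·v_1 = (4, 8).

v_2 = (4, 8)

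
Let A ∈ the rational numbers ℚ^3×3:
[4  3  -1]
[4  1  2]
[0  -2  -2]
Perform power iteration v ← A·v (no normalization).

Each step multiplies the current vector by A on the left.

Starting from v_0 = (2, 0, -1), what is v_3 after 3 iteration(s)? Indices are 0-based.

v_3 = (362, 222, -60)

v_0 = (2, 0, -1).
v_1 = A·v_0 = (9, 6, 2).
v_2 = A·v_1 = (52, 46, -16).
v_3 = A·v_2 = (362, 222, -60).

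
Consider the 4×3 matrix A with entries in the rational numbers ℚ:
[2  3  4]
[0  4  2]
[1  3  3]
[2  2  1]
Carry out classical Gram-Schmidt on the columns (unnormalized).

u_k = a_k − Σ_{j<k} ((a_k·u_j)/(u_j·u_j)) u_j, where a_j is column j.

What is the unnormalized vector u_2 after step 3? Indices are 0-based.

u_2 = (180/173, -94/173, 98/173, -229/173)

Step 1: u_0 = a_0 = (2, 0, 1, 2).
Step 2: u_1 = a_1 − (13/9)·u_0 = (1/9, 4, 14/9, -8/9).
Step 3: u_2 = a_2 − (13/9)·u_0 − (110/173)·u_1 = (180/173, -94/173, 98/173, -229/173).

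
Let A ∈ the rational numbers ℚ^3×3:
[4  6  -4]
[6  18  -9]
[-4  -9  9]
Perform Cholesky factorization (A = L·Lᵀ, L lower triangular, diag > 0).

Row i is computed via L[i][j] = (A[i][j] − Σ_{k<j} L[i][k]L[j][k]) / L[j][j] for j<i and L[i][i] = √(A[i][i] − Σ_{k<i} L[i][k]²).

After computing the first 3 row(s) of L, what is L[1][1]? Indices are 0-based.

Step 1: L[0][0] = √(4) = 2.
  L[1][0] = (6) / L[0][0] = 3.
Step 2: L[1][1] = √(9) = 3.
  L[2][0] = (-4) / L[0][0] = -2.
  L[2][1] = (-3) / L[1][1] = -1.
Step 3: L[2][2] = √(4) = 2.

L[1][1] = 3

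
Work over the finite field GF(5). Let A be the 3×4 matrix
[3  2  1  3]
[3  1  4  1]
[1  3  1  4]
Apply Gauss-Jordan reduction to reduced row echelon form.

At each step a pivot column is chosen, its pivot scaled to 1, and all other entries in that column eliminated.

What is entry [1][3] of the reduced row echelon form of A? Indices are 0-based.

[1] R0 /= 3  ⇒  (1, 4, 2, 1)
     R1 -= 3·R0  ⇒  (0, 4, 3, 3)
     R2 -= 1·R0  ⇒  (0, 4, 4, 3)
[2] R1 /= 4  ⇒  (0, 1, 2, 2)
     R0 -= 4·R1  ⇒  (1, 0, 4, 3)
     R2 -= 4·R1  ⇒  (0, 0, 1, 0)
[3] R2 /= 1  ⇒  (0, 0, 1, 0)
     R0 -= 4·R2  ⇒  (1, 0, 0, 3)
     R1 -= 2·R2  ⇒  (0, 1, 0, 2)

M[1][3] = 2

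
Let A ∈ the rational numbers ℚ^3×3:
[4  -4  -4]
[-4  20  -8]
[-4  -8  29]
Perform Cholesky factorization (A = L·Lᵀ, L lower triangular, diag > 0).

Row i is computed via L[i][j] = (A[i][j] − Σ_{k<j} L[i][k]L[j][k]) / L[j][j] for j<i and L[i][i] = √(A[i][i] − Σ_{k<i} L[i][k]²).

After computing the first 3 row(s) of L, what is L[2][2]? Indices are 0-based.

L[2][2] = 4

Step 1: L[0][0] = √(4) = 2.
  L[1][0] = (-4) / L[0][0] = -2.
Step 2: L[1][1] = √(16) = 4.
  L[2][0] = (-4) / L[0][0] = -2.
  L[2][1] = (-12) / L[1][1] = -3.
Step 3: L[2][2] = √(16) = 4.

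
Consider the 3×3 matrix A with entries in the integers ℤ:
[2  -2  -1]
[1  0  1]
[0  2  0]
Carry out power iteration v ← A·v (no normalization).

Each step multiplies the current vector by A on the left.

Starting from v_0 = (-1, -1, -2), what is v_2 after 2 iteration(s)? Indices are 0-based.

v_2 = (12, 0, -6)

v_0 = (-1, -1, -2).
v_1 = A·v_0 = (2, -3, -2).
v_2 = A·v_1 = (12, 0, -6).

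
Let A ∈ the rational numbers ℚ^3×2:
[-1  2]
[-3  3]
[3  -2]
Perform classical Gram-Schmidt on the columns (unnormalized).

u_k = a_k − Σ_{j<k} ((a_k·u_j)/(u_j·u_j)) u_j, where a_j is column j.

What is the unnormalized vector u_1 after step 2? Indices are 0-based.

Step 1: u_0 = a_0 = (-1, -3, 3).
Step 2: u_1 = a_1 − (-17/19)·u_0 = (21/19, 6/19, 13/19).

u_1 = (21/19, 6/19, 13/19)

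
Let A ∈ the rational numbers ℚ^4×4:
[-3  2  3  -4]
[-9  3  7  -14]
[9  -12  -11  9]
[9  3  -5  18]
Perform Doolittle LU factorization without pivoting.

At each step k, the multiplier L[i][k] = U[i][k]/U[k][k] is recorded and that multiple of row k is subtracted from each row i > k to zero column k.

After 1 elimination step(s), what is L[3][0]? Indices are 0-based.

Step 1: pivot at (0,0) is -3.
  row1 ← row1 − (3)·row0  ⇒  L[1][0]=3, U row1=(0, -3, -2, -2)
  row2 ← row2 − (-3)·row0  ⇒  L[2][0]=-3, U row2=(0, -6, -2, -3)
  row3 ← row3 − (-3)·row0  ⇒  L[3][0]=-3, U row3=(0, 9, 4, 6)

L[3][0] = -3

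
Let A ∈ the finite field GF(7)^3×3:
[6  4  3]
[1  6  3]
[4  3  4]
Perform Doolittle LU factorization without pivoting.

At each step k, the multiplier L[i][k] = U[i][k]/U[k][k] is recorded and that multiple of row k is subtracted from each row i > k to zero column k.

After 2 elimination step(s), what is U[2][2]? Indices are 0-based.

[col 0] pivot 6
  R1 -= 6*R0 → (0, 3, 6)  (L[1][0] := 6)
  R2 -= 3*R0 → (0, 5, 2)  (L[2][0] := 3)
[col 1] pivot 3
  R2 -= 4*R1 → (0, 0, 6)  (L[2][1] := 4)

U[2][2] = 6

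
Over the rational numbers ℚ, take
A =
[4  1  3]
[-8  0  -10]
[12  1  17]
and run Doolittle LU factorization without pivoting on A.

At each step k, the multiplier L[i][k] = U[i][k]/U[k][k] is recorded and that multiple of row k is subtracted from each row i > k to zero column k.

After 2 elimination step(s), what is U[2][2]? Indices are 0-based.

U[2][2] = 4

Step 1: pivot at (0,0) is 4.
  row1 ← row1 − (-2)·row0  ⇒  L[1][0]=-2, U row1=(0, 2, -4)
  row2 ← row2 − (3)·row0  ⇒  L[2][0]=3, U row2=(0, -2, 8)
Step 2: pivot at (1,1) is 2.
  row2 ← row2 − (-1)·row1  ⇒  L[2][1]=-1, U row2=(0, 0, 4)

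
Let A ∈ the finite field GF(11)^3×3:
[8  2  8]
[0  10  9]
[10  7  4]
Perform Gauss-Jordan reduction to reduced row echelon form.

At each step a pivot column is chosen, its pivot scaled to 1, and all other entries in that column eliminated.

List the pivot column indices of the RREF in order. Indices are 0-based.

pivot columns: 0, 1, 2

step 1: normalize row 0 (÷8) = (1, 3, 1)
  row 2: subtract 10×row0 = (0, 10, 5)
step 2: normalize row 1 (÷10) = (0, 1, 2)
  row 0: subtract 3×row1 = (1, 0, 6)
  row 2: subtract 10×row1 = (0, 0, 7)
step 3: normalize row 2 (÷7) = (0, 0, 1)
  row 0: subtract 6×row2 = (1, 0, 0)
  row 1: subtract 2×row2 = (0, 1, 0)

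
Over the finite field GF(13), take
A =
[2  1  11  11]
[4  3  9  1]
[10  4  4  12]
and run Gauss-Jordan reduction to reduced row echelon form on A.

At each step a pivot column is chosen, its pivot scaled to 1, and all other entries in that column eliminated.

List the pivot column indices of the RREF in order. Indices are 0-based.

[1] R0 /= 2  ⇒  (1, 7, 12, 12)
     R1 -= 4·R0  ⇒  (0, 1, 0, 5)
     R2 -= 10·R0  ⇒  (0, 12, 1, 9)
[2] R1 /= 1  ⇒  (0, 1, 0, 5)
     R0 -= 7·R1  ⇒  (1, 0, 12, 3)
     R2 -= 12·R1  ⇒  (0, 0, 1, 1)
[3] R2 /= 1  ⇒  (0, 0, 1, 1)
     R0 -= 12·R2  ⇒  (1, 0, 0, 4)

pivot columns: 0, 1, 2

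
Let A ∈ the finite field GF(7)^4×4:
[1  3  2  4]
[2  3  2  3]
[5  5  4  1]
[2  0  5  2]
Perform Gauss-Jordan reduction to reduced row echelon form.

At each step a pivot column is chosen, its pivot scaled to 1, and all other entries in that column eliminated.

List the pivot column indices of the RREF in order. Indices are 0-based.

pivot(0,0)=1: scale R0 → (1, 3, 2, 4)
  clear (1,0): R1 −= (2)R0 → (0, 4, 5, 2)
  clear (2,0): R2 −= (5)R0 → (0, 4, 1, 2)
  clear (3,0): R3 −= (2)R0 → (0, 1, 1, 1)
pivot(1,1)=4: scale R1 → (0, 1, 3, 4)
  clear (0,1): R0 −= (3)R1 → (1, 0, 0, 6)
  clear (2,1): R2 −= (4)R1 → (0, 0, 3, 0)
  clear (3,1): R3 −= (1)R1 → (0, 0, 5, 4)
pivot(2,2)=3: scale R2 → (0, 0, 1, 0)
  clear (1,2): R1 −= (3)R2 → (0, 1, 0, 4)
  clear (3,2): R3 −= (5)R2 → (0, 0, 0, 4)
pivot(3,3)=4: scale R3 → (0, 0, 0, 1)
  clear (0,3): R0 −= (6)R3 → (1, 0, 0, 0)
  clear (1,3): R1 −= (4)R3 → (0, 1, 0, 0)

pivot columns: 0, 1, 2, 3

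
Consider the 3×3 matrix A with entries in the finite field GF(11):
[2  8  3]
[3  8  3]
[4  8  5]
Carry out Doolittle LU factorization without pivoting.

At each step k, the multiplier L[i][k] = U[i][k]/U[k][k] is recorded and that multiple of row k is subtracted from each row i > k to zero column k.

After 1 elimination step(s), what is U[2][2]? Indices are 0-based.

U[2][2] = 10

k=0: U[0][0]=2
  eliminate (1,0): mult=7, new row 1: (0, 7, 4); set L[1][0]=7
  eliminate (2,0): mult=2, new row 2: (0, 3, 10); set L[2][0]=2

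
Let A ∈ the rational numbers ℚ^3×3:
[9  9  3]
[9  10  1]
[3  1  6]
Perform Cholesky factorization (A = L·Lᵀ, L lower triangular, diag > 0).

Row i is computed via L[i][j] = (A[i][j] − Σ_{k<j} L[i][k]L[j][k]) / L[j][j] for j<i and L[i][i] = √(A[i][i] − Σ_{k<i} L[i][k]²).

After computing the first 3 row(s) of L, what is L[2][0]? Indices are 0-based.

Step 1: L[0][0] = √(9) = 3.
  L[1][0] = (9) / L[0][0] = 3.
Step 2: L[1][1] = √(1) = 1.
  L[2][0] = (3) / L[0][0] = 1.
  L[2][1] = (-2) / L[1][1] = -2.
Step 3: L[2][2] = √(1) = 1.

L[2][0] = 1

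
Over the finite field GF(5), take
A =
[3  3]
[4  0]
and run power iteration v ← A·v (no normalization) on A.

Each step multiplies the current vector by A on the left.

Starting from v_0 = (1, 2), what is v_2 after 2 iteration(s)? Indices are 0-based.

v_2 = (4, 1)

v_0 = (1, 2).
v_1 = A·v_0 = (4, 4).
v_2 = A·v_1 = (4, 1).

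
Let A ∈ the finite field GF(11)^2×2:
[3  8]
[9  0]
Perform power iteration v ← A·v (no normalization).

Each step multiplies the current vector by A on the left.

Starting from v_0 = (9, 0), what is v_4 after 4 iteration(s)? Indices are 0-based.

v_4 = (3, 10)

v_0 = (9, 0).
v_1 = A·v_0 = (5, 4).
v_2 = A·v_1 = (3, 1).
v_3 = A·v_2 = (6, 5).
v_4 = A·v_3 = (3, 10).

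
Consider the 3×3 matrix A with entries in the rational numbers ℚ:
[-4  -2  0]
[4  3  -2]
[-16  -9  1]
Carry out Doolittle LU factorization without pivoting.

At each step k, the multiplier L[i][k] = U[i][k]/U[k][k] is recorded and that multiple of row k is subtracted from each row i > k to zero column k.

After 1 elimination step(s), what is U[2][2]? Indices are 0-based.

k=0: U[0][0]=-4
  eliminate (1,0): mult=-1, new row 1: (0, 1, -2); set L[1][0]=-1
  eliminate (2,0): mult=4, new row 2: (0, -1, 1); set L[2][0]=4

U[2][2] = 1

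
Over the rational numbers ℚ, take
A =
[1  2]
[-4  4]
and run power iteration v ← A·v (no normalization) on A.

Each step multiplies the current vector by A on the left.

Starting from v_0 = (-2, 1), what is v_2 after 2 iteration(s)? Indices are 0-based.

v_2 = (24, 48)

v_0 = (-2, 1).
v_1 = A·v_0 = (0, 12).
v_2 = A·v_1 = (24, 48).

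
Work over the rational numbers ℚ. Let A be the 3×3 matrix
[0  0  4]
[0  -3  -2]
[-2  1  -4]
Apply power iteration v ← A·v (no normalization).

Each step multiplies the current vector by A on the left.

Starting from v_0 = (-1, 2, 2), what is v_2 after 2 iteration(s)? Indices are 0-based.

v_2 = (-16, 38, -10)

v_0 = (-1, 2, 2).
v_1 = A·v_0 = (8, -10, -4).
v_2 = A·v_1 = (-16, 38, -10).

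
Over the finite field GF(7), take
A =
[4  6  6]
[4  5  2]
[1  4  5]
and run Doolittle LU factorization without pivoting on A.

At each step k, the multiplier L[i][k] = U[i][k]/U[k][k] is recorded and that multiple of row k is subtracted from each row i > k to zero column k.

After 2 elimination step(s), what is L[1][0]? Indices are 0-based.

L[1][0] = 1

Step 1: pivot at (0,0) is 4.
  row1 ← row1 − (1)·row0  ⇒  L[1][0]=1, U row1=(0, 6, 3)
  row2 ← row2 − (2)·row0  ⇒  L[2][0]=2, U row2=(0, 6, 0)
Step 2: pivot at (1,1) is 6.
  row2 ← row2 − (1)·row1  ⇒  L[2][1]=1, U row2=(0, 0, 4)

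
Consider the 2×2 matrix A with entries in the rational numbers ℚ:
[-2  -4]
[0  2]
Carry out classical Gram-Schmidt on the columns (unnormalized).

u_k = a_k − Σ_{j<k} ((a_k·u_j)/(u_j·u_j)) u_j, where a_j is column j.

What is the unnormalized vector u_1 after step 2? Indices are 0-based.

u_1 = (0, 2)

Step 1: u_0 = a_0 = (-2, 0).
Step 2: u_1 = a_1 − (2)·u_0 = (0, 2).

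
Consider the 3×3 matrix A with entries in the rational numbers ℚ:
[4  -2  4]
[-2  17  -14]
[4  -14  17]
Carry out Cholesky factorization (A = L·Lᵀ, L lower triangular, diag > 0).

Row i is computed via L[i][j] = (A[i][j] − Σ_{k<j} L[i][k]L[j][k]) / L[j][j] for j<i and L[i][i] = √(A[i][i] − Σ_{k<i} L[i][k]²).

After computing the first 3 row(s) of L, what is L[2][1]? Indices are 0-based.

Step 1: L[0][0] = √(4) = 2.
  L[1][0] = (-2) / L[0][0] = -1.
Step 2: L[1][1] = √(16) = 4.
  L[2][0] = (4) / L[0][0] = 2.
  L[2][1] = (-12) / L[1][1] = -3.
Step 3: L[2][2] = √(4) = 2.

L[2][1] = -3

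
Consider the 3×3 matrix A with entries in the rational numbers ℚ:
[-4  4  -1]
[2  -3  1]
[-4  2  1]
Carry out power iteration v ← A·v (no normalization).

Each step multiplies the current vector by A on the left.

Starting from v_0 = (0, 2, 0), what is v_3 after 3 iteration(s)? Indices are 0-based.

v_3 = (432, -274, 276)

v_0 = (0, 2, 0).
v_1 = A·v_0 = (8, -6, 4).
v_2 = A·v_1 = (-60, 38, -40).
v_3 = A·v_2 = (432, -274, 276).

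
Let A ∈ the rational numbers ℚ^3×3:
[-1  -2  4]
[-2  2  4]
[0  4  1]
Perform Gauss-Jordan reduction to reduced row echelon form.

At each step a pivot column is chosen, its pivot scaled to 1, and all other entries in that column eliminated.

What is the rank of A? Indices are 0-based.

[1] R0 /= -1  ⇒  (1, 2, -4)
     R1 -= -2·R0  ⇒  (0, 6, -4)
[2] R1 /= 6  ⇒  (0, 1, -2/3)
     R0 -= 2·R1  ⇒  (1, 0, -8/3)
     R2 -= 4·R1  ⇒  (0, 0, 11/3)
[3] R2 /= 11/3  ⇒  (0, 0, 1)
     R0 -= -8/3·R2  ⇒  (1, 0, 0)
     R1 -= -2/3·R2  ⇒  (0, 1, 0)

rank = 3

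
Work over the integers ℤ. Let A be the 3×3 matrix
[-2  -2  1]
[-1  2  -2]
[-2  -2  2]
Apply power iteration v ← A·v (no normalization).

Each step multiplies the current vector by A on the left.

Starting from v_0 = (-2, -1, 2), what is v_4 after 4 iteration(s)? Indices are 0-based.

v_4 = (128, -460, 220)

v_0 = (-2, -1, 2).
v_1 = A·v_0 = (8, -4, 10).
v_2 = A·v_1 = (2, -36, 12).
v_3 = A·v_2 = (80, -98, 92).
v_4 = A·v_3 = (128, -460, 220).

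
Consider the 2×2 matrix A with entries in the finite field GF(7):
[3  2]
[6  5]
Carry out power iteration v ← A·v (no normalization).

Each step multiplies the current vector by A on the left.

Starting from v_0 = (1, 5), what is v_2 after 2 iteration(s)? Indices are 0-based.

v_2 = (3, 2)

v_0 = (1, 5).
v_1 = A·v_0 = (6, 3).
v_2 = A·v_1 = (3, 2).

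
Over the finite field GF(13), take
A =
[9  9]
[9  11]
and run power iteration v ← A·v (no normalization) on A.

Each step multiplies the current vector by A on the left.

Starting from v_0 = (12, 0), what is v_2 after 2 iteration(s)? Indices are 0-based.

v_2 = (7, 2)

v_0 = (12, 0).
v_1 = A·v_0 = (4, 4).
v_2 = A·v_1 = (7, 2).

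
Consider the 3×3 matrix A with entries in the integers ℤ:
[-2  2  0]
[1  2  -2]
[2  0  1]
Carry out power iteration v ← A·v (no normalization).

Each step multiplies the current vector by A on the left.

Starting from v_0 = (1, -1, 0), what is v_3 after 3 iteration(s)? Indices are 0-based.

v_3 = (-32, -2, 6)

v_0 = (1, -1, 0).
v_1 = A·v_0 = (-4, -1, 2).
v_2 = A·v_1 = (6, -10, -6).
v_3 = A·v_2 = (-32, -2, 6).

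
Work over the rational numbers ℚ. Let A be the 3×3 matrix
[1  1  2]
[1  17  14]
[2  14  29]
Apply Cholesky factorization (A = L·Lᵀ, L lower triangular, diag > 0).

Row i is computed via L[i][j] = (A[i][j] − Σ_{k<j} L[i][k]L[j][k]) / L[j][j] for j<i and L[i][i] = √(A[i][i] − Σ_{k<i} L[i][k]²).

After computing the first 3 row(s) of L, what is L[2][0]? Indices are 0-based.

L[2][0] = 2

Step 1: L[0][0] = √(1) = 1.
  L[1][0] = (1) / L[0][0] = 1.
Step 2: L[1][1] = √(16) = 4.
  L[2][0] = (2) / L[0][0] = 2.
  L[2][1] = (12) / L[1][1] = 3.
Step 3: L[2][2] = √(16) = 4.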